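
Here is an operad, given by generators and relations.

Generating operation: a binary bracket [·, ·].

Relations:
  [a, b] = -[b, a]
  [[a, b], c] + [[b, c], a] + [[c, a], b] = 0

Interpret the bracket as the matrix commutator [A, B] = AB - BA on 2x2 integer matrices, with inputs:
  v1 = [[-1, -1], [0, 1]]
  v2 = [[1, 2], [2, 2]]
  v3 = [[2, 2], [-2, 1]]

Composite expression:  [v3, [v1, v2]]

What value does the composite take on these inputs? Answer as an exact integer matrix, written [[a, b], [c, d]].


[[-2, 3], [4, 2]]


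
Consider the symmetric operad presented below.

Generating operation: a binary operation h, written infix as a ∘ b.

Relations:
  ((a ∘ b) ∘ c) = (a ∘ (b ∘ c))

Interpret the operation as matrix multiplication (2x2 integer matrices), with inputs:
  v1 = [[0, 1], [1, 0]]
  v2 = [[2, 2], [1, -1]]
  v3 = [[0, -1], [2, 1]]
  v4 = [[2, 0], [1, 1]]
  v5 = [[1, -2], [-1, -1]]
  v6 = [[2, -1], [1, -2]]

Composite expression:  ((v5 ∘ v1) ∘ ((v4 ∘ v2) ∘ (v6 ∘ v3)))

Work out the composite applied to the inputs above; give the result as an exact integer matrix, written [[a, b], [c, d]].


[[38, 36], [34, 36]]

(v5 ∘ v1) = [[-2, 1], [-1, -1]]
(v4 ∘ v2) = [[4, 4], [3, 1]]
(v6 ∘ v3) = [[-2, -3], [-4, -3]]
((v4 ∘ v2) ∘ (v6 ∘ v3)) = [[-24, -24], [-10, -12]]
((v5 ∘ v1) ∘ ((v4 ∘ v2) ∘ (v6 ∘ v3))) = [[38, 36], [34, 36]]


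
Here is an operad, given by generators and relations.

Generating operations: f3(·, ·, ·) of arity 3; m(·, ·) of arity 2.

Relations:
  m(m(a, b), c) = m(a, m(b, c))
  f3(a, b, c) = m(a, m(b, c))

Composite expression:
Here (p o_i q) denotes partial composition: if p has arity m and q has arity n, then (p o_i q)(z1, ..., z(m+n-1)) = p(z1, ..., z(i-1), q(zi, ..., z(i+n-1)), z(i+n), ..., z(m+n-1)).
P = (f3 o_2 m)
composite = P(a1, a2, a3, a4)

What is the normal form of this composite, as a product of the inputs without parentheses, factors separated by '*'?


a1 * a2 * a3 * a4

Under associativity of f3, the answer is the a's in reading order.
m(a2, a3) linearizes to a2 * a3
f3(a1, m(a2, a3), a4) linearizes to a1 * a2 * a3 * a4


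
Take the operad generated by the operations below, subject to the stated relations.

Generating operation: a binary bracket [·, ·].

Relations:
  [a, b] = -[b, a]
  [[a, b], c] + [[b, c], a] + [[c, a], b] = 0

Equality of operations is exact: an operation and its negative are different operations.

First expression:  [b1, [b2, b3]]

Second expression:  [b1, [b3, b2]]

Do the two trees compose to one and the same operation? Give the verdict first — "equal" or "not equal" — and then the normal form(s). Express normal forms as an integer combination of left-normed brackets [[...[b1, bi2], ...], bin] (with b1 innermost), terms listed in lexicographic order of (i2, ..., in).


not equal: they reduce to [[b1, b2], b3] - [[b1, b3], b2] and -[[b1, b2], b3] + [[b1, b3], b2]

The first expression, normalized: [[b1, b2], b3] - [[b1, b3], b2]
The second expression, normalized: -[[b1, b2], b3] + [[b1, b3], b2]
Different reductions; not equal.


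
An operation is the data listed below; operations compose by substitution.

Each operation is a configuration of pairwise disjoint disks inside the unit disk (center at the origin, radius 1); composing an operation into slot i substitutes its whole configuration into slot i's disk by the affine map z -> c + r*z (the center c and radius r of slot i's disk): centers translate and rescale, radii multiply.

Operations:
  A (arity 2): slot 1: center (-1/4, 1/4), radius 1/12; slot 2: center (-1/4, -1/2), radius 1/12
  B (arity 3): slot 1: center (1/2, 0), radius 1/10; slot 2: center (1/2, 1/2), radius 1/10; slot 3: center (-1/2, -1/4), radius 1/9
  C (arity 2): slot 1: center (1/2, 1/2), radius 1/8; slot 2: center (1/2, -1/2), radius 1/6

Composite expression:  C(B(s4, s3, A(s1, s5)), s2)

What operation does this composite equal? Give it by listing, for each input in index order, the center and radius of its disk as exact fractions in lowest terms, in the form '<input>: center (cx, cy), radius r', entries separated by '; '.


s1: center (125/288, 17/36), radius 1/864; s2: center (1/2, -1/2), radius 1/6; s3: center (9/16, 9/16), radius 1/80; s4: center (9/16, 1/2), radius 1/80; s5: center (125/288, 133/288), radius 1/864

Below C, radii multiply path by path; the s-disk centers shift.
input s4: applying the 2 nested substitutions gives center (9/16, 1/2), radius 1/80
input s3: applying the 2 nested substitutions gives center (9/16, 9/16), radius 1/80
input s1: applying the 3 nested substitutions gives center (125/288, 17/36), radius 1/864
input s5: applying the 3 nested substitutions gives center (125/288, 133/288), radius 1/864
input s2: applying the 1 nested substitution gives center (1/2, -1/2), radius 1/6


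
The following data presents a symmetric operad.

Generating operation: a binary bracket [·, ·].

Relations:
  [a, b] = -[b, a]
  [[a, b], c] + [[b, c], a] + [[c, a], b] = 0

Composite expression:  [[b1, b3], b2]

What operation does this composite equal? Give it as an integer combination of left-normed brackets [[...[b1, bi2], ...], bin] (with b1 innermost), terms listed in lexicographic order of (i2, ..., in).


Antisymmetry and Jacobi reduce to b1-anchored left-normed brackets.
Composite bracket: [[b1, b3], b2]
Under [a, b] = ab - ba we get 4 signed associative words (2^2 = 4).
Only words starting with b1 matter:
  word b1b3b2 has sign +1, contributing +[[b1, b3], b2]

[[b1, b3], b2]


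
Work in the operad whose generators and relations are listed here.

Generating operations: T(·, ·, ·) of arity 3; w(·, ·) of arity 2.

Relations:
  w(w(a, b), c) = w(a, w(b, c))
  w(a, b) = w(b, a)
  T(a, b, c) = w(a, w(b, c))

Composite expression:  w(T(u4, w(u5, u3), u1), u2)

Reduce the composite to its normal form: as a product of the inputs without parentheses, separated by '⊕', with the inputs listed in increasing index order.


u1 ⊕ u2 ⊕ u3 ⊕ u4 ⊕ u5

With w associative and commutative, the u-input set is all that matters.
w(u5, u3) unparenthesizes to u5 ⊕ u3
T(u4, w(u5, u3), u1) unparenthesizes to u4 ⊕ u5 ⊕ u3 ⊕ u1
w(T(u4, w(u5, u3), u1), u2) unparenthesizes to u4 ⊕ u5 ⊕ u3 ⊕ u1 ⊕ u2
reordering the factors by index: u1 ⊕ u2 ⊕ u3 ⊕ u4 ⊕ u5


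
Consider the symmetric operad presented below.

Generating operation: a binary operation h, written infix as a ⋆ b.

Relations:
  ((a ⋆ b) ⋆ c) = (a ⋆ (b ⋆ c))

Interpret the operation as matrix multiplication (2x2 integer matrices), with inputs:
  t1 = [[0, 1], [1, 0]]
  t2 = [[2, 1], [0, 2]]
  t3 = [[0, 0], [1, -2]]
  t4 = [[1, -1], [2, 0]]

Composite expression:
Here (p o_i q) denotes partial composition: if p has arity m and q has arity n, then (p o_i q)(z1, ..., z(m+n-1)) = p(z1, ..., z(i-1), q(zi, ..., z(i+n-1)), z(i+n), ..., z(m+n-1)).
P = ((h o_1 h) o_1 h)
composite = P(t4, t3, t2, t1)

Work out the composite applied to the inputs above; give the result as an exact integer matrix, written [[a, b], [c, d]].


[[3, -2], [0, 0]]

(t4 ⋆ t3) = [[-1, 2], [0, 0]]
((t4 ⋆ t3) ⋆ t2) = [[-2, 3], [0, 0]]
(((t4 ⋆ t3) ⋆ t2) ⋆ t1) = [[3, -2], [0, 0]]


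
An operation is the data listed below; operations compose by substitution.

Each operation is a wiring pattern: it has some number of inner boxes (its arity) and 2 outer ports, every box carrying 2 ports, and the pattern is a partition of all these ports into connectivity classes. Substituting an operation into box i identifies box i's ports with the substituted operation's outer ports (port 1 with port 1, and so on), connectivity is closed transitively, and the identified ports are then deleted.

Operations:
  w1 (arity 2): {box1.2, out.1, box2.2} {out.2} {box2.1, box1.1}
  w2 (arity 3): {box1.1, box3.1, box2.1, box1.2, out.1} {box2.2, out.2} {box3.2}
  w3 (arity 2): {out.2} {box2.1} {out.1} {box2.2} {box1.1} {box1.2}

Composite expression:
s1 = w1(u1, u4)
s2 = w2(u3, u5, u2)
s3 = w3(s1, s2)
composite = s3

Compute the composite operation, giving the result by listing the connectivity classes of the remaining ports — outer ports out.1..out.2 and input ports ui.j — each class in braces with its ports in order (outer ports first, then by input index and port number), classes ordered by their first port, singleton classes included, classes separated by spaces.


{out.1} {out.2} {u1.1, u4.1} {u1.2, u4.2} {u2.1, u3.1, u3.2, u5.1} {u2.2} {u5.2}


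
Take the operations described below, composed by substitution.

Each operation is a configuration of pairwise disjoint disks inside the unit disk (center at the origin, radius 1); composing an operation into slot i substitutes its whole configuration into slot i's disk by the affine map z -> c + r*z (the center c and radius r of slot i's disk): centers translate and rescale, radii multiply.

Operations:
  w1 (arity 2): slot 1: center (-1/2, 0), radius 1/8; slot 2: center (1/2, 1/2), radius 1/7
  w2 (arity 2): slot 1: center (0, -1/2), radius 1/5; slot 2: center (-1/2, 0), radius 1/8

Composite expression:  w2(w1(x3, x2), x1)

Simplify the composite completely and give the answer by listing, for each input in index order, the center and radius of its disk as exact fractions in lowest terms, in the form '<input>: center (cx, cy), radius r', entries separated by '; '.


Nesting under w2 composes maps z -> c + r*z down each x-path.
x3: after 2 affine steps, its disk has center (-1/10, -1/2), radius 1/40
x2: after 2 affine steps, its disk has center (1/10, -2/5), radius 1/35
x1: after 1 affine step, its disk has center (-1/2, 0), radius 1/8

x1: center (-1/2, 0), radius 1/8; x2: center (1/10, -2/5), radius 1/35; x3: center (-1/10, -1/2), radius 1/40


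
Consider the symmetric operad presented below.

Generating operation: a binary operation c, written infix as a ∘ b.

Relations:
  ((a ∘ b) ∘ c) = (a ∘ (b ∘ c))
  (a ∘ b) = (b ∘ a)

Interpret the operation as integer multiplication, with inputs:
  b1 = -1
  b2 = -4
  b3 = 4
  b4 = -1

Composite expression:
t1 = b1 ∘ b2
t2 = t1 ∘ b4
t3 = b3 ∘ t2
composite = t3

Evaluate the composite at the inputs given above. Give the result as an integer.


(b1 ∘ b2) = 4
((b1 ∘ b2) ∘ b4) = -4
(b3 ∘ ((b1 ∘ b2) ∘ b4)) = -16

-16


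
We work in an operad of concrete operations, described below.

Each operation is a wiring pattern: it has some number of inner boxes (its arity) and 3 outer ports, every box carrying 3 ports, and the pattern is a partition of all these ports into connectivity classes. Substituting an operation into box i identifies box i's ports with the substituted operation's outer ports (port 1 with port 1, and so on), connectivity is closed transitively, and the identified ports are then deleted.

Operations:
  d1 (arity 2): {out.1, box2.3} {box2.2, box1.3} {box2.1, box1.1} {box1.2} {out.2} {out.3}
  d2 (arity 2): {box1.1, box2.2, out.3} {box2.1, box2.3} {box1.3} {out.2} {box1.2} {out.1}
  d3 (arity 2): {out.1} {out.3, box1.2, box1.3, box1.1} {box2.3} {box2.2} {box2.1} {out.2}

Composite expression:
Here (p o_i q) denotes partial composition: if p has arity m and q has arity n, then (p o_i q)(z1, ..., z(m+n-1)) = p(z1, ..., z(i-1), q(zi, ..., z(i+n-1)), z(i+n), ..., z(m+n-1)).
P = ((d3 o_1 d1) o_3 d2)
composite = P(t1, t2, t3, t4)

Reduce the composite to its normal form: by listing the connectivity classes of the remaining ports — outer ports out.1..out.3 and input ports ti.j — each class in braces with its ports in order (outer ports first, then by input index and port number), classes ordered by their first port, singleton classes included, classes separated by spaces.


Connectivity passes through glued d3-boundaries; trace each wire chain.
through d1, on inputs (t1, t2): {out.1, t2.3} {out.2} {out.3} {t1.1, t2.1} {t1.2} {t1.3, t2.2} (out.j = stage outer ports)
through d2, on inputs (t3, t4): {out.1} {out.2} {out.3, t3.1, t4.2} {t3.2} {t3.3} {t4.1, t4.3} (out.j = stage outer ports)
through d3, on inputs (t1, t2, t3, t4): {out.1} {out.2} {out.3, t2.3} {t1.1, t2.1} {t1.2} {t1.3, t2.2} {t3.1, t4.2} {t3.2} {t3.3} {t4.1, t4.3} (out.j = stage outer ports)

{out.1} {out.2} {out.3, t2.3} {t1.1, t2.1} {t1.2} {t1.3, t2.2} {t3.1, t4.2} {t3.2} {t3.3} {t4.1, t4.3}


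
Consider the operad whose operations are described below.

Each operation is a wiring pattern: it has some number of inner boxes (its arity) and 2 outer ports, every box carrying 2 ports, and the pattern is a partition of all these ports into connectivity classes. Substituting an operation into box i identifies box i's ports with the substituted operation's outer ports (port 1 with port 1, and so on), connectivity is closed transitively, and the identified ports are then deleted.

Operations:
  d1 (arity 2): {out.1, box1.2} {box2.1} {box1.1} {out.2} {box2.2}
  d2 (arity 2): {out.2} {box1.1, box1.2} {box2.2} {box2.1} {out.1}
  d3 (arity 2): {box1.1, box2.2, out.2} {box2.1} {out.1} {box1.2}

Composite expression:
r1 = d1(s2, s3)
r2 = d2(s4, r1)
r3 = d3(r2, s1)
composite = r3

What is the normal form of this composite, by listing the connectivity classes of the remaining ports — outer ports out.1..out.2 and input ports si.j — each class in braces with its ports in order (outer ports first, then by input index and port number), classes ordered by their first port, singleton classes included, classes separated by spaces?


{out.1} {out.2, s1.2} {s1.1} {s2.1} {s2.2} {s3.1} {s3.2} {s4.1, s4.2}

After gluing at d3, chains via deleted ports link the s-ports.
d1 over (s2, s3) gives {out.1, s2.2} {out.2} {s2.1} {s3.1} {s3.2}, out.j being that stage's outer ports
d2 over (s4, s2, s3) gives {out.1} {out.2} {s2.1} {s2.2} {s3.1} {s3.2} {s4.1, s4.2}, out.j being that stage's outer ports
d3 over (s4, s2, s3, s1) gives {out.1} {out.2, s1.2} {s1.1} {s2.1} {s2.2} {s3.1} {s3.2} {s4.1, s4.2}, out.j being that stage's outer ports


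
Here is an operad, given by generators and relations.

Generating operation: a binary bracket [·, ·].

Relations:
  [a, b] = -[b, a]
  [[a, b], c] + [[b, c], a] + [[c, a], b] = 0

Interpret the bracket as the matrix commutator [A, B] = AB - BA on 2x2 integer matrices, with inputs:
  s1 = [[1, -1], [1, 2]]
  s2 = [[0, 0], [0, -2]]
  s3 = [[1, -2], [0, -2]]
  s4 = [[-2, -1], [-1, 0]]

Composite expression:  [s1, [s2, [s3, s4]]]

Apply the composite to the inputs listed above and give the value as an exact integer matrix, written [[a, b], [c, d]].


[s3, s4] = [[2, -7], [3, -2]]
[s2, [s3, s4]] = [[0, -14], [-6, 0]]
[s1, [s2, [s3, s4]]] = [[20, 14], [-6, -20]]

[[20, 14], [-6, -20]]


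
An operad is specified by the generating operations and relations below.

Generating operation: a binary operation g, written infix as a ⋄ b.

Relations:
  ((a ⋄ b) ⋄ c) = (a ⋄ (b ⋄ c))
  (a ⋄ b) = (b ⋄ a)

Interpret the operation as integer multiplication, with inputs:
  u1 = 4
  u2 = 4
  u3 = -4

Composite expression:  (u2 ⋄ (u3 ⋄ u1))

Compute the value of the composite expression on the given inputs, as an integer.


-64

(u3 ⋄ u1) = -16
(u2 ⋄ (u3 ⋄ u1)) = -64


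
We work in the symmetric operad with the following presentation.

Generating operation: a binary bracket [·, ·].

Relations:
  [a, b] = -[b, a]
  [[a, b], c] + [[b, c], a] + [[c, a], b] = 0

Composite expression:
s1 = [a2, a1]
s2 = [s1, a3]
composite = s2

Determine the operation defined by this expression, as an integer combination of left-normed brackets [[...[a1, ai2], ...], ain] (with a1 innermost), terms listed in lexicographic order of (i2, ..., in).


-[[a1, a2], a3]

Antisymmetry and Jacobi reduce to a1-anchored left-normed brackets.
Composite bracket: [[a2, a1], a3]
Under [a, b] = ab - ba we get 4 signed associative words (2^2 = 4).
Only words starting with a1 matter:
  a1a2a3 appears with sign -1, giving the term -[[a1, a2], a3]


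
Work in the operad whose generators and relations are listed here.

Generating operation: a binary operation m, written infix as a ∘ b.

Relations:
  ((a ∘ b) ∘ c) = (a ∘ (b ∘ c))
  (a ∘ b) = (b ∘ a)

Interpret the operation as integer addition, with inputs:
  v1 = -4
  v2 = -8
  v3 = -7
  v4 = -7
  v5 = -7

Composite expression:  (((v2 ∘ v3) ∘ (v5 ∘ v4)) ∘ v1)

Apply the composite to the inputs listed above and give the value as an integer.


-33

(v2 ∘ v3) = -15
(v5 ∘ v4) = -14
((v2 ∘ v3) ∘ (v5 ∘ v4)) = -29
(((v2 ∘ v3) ∘ (v5 ∘ v4)) ∘ v1) = -33


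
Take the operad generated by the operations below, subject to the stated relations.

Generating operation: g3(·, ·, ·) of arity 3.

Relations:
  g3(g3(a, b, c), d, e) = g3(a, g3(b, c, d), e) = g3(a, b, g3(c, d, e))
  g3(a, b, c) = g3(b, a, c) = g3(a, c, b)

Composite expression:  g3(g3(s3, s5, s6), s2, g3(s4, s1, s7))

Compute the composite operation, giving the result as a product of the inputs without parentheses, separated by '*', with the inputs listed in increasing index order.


s1 * s2 * s3 * s4 * s5 * s6 * s7

Both nesting and order wash out for g3; what remains is which s's occur.
g3(s3, s5, s6) spells out as s3 * s5 * s6
g3(s4, s1, s7) spells out as s4 * s1 * s7
g3(g3(s3, s5, s6), s2, g3(s4, s1, s7)) spells out as s3 * s5 * s6 * s2 * s4 * s1 * s7
reordering the factors by index: s1 * s2 * s3 * s4 * s5 * s6 * s7


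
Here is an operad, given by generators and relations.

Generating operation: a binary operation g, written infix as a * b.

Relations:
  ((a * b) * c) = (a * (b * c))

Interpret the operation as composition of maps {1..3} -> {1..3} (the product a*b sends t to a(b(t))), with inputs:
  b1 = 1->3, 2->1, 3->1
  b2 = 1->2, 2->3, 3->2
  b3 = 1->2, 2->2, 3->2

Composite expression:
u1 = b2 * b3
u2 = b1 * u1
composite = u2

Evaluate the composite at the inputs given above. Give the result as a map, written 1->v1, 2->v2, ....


1->1, 2->1, 3->1

(b2 * b3) = 1->3, 2->3, 3->3
(b1 * (b2 * b3)) = 1->1, 2->1, 3->1


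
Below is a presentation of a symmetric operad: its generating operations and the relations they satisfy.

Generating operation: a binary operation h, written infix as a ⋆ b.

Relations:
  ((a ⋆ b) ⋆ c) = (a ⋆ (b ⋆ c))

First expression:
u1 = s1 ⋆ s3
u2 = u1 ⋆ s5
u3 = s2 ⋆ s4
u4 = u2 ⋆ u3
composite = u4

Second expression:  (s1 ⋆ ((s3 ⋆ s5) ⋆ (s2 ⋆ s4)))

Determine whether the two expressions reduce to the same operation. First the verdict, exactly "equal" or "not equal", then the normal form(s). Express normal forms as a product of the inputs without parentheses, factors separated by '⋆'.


equal; both compose to s1 ⋆ s3 ⋆ s5 ⋆ s2 ⋆ s4

Reducing the first expression gives s1 ⋆ s3 ⋆ s5 ⋆ s2 ⋆ s4
Reducing the second expression gives s1 ⋆ s3 ⋆ s5 ⋆ s2 ⋆ s4
The forms coincide; equal.


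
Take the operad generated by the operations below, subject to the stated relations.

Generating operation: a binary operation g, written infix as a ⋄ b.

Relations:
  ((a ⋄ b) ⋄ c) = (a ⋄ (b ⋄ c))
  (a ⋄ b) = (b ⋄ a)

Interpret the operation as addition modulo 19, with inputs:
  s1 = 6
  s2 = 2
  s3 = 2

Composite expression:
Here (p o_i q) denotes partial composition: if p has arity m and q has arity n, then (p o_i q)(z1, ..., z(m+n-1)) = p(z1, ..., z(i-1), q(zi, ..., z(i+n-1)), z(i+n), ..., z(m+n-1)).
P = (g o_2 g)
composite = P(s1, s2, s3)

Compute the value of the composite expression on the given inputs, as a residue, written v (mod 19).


10 (mod 19)

(s2 ⋄ s3) = 4
(s1 ⋄ (s2 ⋄ s3)) = 10


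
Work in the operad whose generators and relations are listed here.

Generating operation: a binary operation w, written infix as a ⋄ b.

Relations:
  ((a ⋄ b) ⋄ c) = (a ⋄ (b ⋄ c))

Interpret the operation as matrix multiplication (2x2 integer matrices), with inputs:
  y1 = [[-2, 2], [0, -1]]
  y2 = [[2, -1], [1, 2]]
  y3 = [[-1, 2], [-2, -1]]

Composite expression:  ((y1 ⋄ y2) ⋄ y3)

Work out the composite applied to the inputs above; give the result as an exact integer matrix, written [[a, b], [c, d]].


[[-10, -10], [5, 0]]

(y1 ⋄ y2) = [[-2, 6], [-1, -2]]
((y1 ⋄ y2) ⋄ y3) = [[-10, -10], [5, 0]]


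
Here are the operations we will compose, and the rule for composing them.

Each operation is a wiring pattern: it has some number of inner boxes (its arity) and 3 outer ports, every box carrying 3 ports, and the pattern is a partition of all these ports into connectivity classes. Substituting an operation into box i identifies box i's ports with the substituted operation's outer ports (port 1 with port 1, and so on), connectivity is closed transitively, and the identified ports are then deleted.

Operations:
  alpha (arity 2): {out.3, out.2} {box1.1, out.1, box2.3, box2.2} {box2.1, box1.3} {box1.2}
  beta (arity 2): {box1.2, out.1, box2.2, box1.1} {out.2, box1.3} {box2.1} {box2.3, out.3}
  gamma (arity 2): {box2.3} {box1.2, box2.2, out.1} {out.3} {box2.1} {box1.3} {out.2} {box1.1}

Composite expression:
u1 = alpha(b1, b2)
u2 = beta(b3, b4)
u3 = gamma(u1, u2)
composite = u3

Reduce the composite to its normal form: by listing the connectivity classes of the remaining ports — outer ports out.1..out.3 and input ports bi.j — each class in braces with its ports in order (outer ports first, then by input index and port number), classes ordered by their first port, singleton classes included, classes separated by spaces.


{out.1, b3.3} {out.2} {out.3} {b1.1, b2.2, b2.3} {b1.2} {b1.3, b2.1} {b3.1, b3.2, b4.2} {b4.1} {b4.3}


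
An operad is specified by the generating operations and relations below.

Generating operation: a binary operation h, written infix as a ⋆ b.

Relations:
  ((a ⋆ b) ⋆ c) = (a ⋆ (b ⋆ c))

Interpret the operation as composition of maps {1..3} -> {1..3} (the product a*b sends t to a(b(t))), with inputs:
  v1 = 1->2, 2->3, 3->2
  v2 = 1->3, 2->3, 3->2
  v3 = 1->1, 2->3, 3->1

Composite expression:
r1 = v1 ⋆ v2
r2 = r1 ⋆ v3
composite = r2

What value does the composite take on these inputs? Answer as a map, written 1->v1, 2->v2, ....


1->2, 2->3, 3->2

(v1 ⋆ v2) = 1->2, 2->2, 3->3
((v1 ⋆ v2) ⋆ v3) = 1->2, 2->3, 3->2


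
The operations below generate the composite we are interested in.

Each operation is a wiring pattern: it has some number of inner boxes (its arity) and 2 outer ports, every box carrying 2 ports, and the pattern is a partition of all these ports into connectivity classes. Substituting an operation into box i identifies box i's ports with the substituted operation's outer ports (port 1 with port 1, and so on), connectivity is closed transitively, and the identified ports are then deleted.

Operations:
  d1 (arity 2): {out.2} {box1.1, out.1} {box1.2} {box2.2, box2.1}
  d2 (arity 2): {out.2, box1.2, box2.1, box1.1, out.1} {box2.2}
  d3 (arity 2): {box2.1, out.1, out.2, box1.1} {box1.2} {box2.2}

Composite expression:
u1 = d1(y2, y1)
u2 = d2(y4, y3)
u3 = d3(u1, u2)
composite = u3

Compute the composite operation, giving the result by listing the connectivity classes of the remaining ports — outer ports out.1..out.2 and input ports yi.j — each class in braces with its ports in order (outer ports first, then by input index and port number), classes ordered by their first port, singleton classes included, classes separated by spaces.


{out.1, out.2, y2.1, y3.1, y4.1, y4.2} {y1.1, y1.2} {y2.2} {y3.2}


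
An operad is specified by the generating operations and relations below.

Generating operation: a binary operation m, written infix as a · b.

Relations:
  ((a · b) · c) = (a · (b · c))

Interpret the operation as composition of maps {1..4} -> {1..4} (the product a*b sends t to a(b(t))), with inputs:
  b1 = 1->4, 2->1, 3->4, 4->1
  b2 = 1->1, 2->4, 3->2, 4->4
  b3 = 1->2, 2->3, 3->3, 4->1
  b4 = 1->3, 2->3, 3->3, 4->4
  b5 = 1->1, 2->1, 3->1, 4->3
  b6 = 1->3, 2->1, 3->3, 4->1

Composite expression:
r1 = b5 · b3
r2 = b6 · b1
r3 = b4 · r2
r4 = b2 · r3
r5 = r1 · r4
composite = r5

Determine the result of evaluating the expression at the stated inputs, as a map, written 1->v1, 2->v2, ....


1->1, 2->1, 3->1, 4->1

(b5 · b3) = 1->1, 2->1, 3->1, 4->1
(b6 · b1) = 1->1, 2->3, 3->1, 4->3
(b4 · (b6 · b1)) = 1->3, 2->3, 3->3, 4->3
(b2 · (b4 · (b6 · b1))) = 1->2, 2->2, 3->2, 4->2
((b5 · b3) · (b2 · (b4 · (b6 · b1)))) = 1->1, 2->1, 3->1, 4->1


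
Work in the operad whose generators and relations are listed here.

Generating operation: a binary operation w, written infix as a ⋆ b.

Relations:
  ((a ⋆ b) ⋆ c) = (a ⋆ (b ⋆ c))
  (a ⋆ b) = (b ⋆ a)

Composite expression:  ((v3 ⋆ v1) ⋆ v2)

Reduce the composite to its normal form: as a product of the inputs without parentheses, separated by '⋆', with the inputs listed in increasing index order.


v1 ⋆ v2 ⋆ v3

Any arrangement under w is one operation, so sort the v-inputs.
(v3 ⋆ v1) unparenthesizes to v3 ⋆ v1
((v3 ⋆ v1) ⋆ v2) unparenthesizes to v3 ⋆ v1 ⋆ v2
the factors in increasing index order: v1 ⋆ v2 ⋆ v3


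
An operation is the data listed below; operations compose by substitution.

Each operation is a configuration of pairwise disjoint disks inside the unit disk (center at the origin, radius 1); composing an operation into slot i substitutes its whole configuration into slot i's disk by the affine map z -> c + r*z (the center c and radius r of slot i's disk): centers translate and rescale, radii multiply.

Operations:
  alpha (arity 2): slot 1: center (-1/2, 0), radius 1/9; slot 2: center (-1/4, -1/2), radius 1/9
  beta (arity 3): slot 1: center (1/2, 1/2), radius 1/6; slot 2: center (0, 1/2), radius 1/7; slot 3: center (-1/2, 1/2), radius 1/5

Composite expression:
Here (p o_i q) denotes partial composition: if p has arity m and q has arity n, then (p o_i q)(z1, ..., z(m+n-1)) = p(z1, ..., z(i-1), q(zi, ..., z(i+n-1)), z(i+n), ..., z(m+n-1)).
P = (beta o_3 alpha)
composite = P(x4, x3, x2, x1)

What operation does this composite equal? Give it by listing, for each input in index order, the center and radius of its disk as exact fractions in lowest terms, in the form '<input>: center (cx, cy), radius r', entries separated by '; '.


x1: center (-11/20, 2/5), radius 1/45; x2: center (-3/5, 1/2), radius 1/45; x3: center (0, 1/2), radius 1/7; x4: center (1/2, 1/2), radius 1/6

Below beta, radii multiply path by path; the x-disk centers shift.
input x4: composing its 1 substitution step yields center (1/2, 1/2), radius 1/6
input x3: composing its 1 substitution step yields center (0, 1/2), radius 1/7
input x2: composing its 2 substitution steps yields center (-3/5, 1/2), radius 1/45
input x1: composing its 2 substitution steps yields center (-11/20, 2/5), radius 1/45


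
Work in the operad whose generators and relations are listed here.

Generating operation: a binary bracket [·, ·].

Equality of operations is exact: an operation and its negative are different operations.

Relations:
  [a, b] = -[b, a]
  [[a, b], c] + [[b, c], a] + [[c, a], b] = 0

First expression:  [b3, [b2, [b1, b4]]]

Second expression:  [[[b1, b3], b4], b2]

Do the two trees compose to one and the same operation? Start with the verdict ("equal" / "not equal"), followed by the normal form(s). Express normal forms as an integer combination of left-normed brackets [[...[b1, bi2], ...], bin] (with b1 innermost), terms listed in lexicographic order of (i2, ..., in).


not equal; first: [[[b1, b4], b2], b3]; second: [[[b1, b3], b4], b2]

Reducing the first expression gives [[[b1, b4], b2], b3]
Reducing the second expression gives [[[b1, b3], b4], b2]
Distinct normal forms: not equal.


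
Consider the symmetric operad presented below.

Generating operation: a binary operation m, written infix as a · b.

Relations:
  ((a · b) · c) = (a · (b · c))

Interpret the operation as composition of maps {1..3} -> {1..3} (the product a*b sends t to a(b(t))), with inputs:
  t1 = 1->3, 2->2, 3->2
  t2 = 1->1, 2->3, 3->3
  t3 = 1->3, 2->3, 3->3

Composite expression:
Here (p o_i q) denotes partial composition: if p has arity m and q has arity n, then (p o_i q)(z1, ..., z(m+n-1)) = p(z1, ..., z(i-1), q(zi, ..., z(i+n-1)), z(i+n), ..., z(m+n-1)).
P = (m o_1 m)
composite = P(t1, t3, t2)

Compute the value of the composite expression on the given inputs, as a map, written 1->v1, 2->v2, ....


1->2, 2->2, 3->2

(t1 · t3) = 1->2, 2->2, 3->2
((t1 · t3) · t2) = 1->2, 2->2, 3->2


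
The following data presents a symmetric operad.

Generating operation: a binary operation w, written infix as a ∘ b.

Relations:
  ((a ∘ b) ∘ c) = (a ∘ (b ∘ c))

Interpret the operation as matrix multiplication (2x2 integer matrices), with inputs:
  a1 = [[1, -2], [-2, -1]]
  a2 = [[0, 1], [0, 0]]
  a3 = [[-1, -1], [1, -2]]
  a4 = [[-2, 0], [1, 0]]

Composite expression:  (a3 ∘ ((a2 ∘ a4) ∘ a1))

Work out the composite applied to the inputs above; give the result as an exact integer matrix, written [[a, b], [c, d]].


[[-1, 2], [1, -2]]

(a2 ∘ a4) = [[1, 0], [0, 0]]
((a2 ∘ a4) ∘ a1) = [[1, -2], [0, 0]]
(a3 ∘ ((a2 ∘ a4) ∘ a1)) = [[-1, 2], [1, -2]]


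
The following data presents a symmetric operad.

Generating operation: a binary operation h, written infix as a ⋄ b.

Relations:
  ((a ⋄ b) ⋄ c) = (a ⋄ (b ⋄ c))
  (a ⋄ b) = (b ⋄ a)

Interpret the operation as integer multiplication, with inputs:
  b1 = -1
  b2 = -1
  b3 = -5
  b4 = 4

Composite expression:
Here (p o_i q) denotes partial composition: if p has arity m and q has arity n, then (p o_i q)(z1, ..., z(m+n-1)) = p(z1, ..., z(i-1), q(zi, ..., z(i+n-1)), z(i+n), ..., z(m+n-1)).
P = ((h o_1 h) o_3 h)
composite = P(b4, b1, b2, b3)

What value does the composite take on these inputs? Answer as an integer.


-20

(b4 ⋄ b1) = -4
(b2 ⋄ b3) = 5
((b4 ⋄ b1) ⋄ (b2 ⋄ b3)) = -20


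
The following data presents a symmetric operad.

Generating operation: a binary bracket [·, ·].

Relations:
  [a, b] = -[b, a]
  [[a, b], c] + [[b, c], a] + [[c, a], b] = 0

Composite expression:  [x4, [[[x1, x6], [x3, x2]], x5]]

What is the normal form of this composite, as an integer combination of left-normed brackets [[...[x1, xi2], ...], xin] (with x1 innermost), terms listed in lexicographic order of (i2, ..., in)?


Antisymmetry and Jacobi reduce to x1-anchored left-normed brackets.
Composite bracket: [x4, [[[x1, x6], [x3, x2]], x5]]
The bracket unfolds into 32 signed words via [a, b] = ab - ba (2^5 = 32).
Words beginning with x1 determine it all:
  sign of x1x6x2x3x5x4 is +1, so it contributes +[[[[[x1, x6], x2], x3], x5], x4]
  sign of x1x6x3x2x5x4 is -1, so it contributes -[[[[[x1, x6], x3], x2], x5], x4]

[[[[[x1, x6], x2], x3], x5], x4] - [[[[[x1, x6], x3], x2], x5], x4]


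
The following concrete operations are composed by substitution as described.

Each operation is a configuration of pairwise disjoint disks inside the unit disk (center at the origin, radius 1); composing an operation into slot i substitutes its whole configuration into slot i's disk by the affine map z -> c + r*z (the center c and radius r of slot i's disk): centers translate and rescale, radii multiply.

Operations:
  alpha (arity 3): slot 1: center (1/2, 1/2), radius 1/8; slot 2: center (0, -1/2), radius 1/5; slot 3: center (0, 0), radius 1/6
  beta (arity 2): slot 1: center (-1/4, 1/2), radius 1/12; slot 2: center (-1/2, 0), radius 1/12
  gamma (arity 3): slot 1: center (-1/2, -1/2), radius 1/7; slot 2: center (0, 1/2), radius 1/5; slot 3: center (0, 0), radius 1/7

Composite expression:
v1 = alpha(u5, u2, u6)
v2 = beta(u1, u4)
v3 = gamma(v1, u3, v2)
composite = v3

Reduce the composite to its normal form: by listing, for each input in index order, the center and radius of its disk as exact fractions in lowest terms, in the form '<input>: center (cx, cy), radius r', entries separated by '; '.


Follow each u-input down from gamma: c' goes to c + r*c', radius to r*r'.
input u5: composing its 2 substitution steps yields center (-3/7, -3/7), radius 1/56
input u2: composing its 2 substitution steps yields center (-1/2, -4/7), radius 1/35
input u6: composing its 2 substitution steps yields center (-1/2, -1/2), radius 1/42
input u3: composing its 1 substitution step yields center (0, 1/2), radius 1/5
input u1: composing its 2 substitution steps yields center (-1/28, 1/14), radius 1/84
input u4: composing its 2 substitution steps yields center (-1/14, 0), radius 1/84

u1: center (-1/28, 1/14), radius 1/84; u2: center (-1/2, -4/7), radius 1/35; u3: center (0, 1/2), radius 1/5; u4: center (-1/14, 0), radius 1/84; u5: center (-3/7, -3/7), radius 1/56; u6: center (-1/2, -1/2), radius 1/42


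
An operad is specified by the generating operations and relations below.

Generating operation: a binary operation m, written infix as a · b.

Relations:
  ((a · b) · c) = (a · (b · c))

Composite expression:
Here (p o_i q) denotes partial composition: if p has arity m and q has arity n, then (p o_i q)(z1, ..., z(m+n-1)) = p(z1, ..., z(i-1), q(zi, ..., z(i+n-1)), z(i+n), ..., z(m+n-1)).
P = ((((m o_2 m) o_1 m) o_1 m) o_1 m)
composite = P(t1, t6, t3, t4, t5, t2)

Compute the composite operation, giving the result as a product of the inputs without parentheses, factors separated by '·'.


t1 · t6 · t3 · t4 · t5 · t2

All parenthesizations of m agree; list the t-inputs left to right.
(t1 · t6) flattens to t1 · t6
((t1 · t6) · t3) flattens to t1 · t6 · t3
(((t1 · t6) · t3) · t4) flattens to t1 · t6 · t3 · t4
(t5 · t2) flattens to t5 · t2
((((t1 · t6) · t3) · t4) · (t5 · t2)) flattens to t1 · t6 · t3 · t4 · t5 · t2


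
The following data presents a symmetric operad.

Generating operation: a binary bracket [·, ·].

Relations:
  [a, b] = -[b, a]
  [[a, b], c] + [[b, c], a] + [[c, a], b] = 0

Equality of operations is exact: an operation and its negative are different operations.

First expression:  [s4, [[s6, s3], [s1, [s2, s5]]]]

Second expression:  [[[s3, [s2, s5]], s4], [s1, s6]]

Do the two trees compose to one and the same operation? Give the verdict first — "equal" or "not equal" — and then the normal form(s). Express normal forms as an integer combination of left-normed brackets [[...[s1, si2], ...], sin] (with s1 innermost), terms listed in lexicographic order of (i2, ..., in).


not equal: they reduce to -[[[[[s1, s2], s5], s3], s6], s4] + [[[[[s1, s2], s5], s6], s3], s4] + [[[[[s1, s5], s2], s3], s6], s4] - [[[[[s1, s5], s2], s6], s3], s4] and [[[[[s1, s6], s2], s5], s3], s4] - [[[[[s1, s6], s3], s2], s5], s4] + [[[[[s1, s6], s3], s5], s2], s4] - [[[[[s1, s6], s4], s2], s5], s3] + [[[[[s1, s6], s4], s3], s2], s5] - [[[[[s1, s6], s4], s3], s5], s2] + [[[[[s1, s6], s4], s5], s2], s3] - [[[[[s1, s6], s5], s2], s3], s4]


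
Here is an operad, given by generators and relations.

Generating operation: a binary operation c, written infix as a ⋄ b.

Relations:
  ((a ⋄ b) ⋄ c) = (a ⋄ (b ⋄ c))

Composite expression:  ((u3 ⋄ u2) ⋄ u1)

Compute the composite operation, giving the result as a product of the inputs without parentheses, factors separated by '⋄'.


u3 ⋄ u2 ⋄ u1


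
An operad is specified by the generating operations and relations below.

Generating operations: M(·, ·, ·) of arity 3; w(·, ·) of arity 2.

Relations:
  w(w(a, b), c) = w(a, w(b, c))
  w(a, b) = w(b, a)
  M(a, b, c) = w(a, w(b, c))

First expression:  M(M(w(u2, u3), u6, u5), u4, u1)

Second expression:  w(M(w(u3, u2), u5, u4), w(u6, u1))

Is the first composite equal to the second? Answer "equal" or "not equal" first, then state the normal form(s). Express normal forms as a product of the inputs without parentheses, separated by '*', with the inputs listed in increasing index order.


Normal form of the first expression: u1 * u2 * u3 * u4 * u5 * u6
Normal form of the second expression: u1 * u2 * u3 * u4 * u5 * u6
One common form — equal.

equal: each reduces to u1 * u2 * u3 * u4 * u5 * u6


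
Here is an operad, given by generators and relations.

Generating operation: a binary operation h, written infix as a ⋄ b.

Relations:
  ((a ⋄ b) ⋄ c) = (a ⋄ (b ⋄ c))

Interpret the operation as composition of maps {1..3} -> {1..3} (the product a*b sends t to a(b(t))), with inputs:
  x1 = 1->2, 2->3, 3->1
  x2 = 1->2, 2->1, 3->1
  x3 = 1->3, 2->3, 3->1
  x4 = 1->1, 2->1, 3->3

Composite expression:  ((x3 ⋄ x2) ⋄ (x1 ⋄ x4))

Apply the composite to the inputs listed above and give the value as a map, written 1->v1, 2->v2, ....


(x3 ⋄ x2) = 1->3, 2->3, 3->3
(x1 ⋄ x4) = 1->2, 2->2, 3->1
((x3 ⋄ x2) ⋄ (x1 ⋄ x4)) = 1->3, 2->3, 3->3

1->3, 2->3, 3->3


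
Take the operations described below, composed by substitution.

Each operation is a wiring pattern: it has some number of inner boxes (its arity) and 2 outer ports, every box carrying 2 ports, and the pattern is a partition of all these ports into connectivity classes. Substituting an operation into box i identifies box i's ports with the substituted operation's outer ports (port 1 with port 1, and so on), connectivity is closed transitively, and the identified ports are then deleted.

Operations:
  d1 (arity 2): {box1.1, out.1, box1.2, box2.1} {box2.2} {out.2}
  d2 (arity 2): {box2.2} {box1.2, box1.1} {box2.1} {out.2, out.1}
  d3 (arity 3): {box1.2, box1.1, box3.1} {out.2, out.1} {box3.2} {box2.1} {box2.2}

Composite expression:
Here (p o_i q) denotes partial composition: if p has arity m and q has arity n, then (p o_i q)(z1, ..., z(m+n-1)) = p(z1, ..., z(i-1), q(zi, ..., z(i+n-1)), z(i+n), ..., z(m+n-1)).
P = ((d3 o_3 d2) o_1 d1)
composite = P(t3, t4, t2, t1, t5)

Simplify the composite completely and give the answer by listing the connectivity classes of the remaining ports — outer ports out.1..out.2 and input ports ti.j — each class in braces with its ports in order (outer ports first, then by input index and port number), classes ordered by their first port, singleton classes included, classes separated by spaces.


{out.1, out.2} {t1.1, t1.2} {t2.1} {t2.2} {t3.1, t3.2, t4.1} {t4.2} {t5.1} {t5.2}

Treat the ports identified at d3 as solder joints: merge, then drop.
stage d1: inputs (t3, t4), connectivity {out.1, t3.1, t3.2, t4.1} {out.2} {t4.2}, out.j its boundary
stage d2: inputs (t1, t5), connectivity {out.1, out.2} {t1.1, t1.2} {t5.1} {t5.2}, out.j its boundary
stage d3: inputs (t3, t4, t2, t1, t5), connectivity {out.1, out.2} {t1.1, t1.2} {t2.1} {t2.2} {t3.1, t3.2, t4.1} {t4.2} {t5.1} {t5.2}, out.j its boundary


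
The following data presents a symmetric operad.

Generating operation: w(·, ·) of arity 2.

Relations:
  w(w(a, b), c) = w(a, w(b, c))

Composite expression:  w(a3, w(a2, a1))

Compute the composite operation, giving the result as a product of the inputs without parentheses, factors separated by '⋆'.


a3 ⋆ a2 ⋆ a1

Every regrouping of w is equal, so read the a-inputs in written order.
w(a2, a1) linearizes to a2 ⋆ a1
w(a3, w(a2, a1)) linearizes to a3 ⋆ a2 ⋆ a1


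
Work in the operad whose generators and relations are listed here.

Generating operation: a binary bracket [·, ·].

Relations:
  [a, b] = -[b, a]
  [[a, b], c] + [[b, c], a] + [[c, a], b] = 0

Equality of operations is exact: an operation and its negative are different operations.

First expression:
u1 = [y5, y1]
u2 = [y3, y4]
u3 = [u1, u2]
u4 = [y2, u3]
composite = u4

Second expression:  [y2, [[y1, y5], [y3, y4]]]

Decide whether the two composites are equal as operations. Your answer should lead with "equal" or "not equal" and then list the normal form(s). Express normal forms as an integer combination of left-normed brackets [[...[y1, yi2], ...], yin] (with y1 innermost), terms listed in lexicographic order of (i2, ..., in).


not equal: they reduce to [[[[y1, y5], y3], y4], y2] - [[[[y1, y5], y4], y3], y2] and -[[[[y1, y5], y3], y4], y2] + [[[[y1, y5], y4], y3], y2]

In normal form, the first expression is [[[[y1, y5], y3], y4], y2] - [[[[y1, y5], y4], y3], y2]
In normal form, the second expression is -[[[[y1, y5], y3], y4], y2] + [[[[y1, y5], y4], y3], y2]
They disagree, so not equal.


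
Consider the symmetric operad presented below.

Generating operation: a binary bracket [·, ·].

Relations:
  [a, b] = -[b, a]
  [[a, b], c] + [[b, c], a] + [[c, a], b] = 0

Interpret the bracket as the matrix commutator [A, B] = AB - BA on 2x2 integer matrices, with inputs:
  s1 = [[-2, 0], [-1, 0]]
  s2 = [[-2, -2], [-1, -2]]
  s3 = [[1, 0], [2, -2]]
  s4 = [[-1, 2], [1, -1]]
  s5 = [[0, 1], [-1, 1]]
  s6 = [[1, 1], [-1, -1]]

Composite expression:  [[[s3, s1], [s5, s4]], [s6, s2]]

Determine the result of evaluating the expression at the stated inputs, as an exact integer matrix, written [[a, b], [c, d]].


[[-24, 16], [44, 24]]

[s3, s1] = [[0, 0], [-1, 0]]
[s5, s4] = [[3, -2], [1, -3]]
[[s3, s1], [s5, s4]] = [[-2, 0], [-6, 2]]
[s6, s2] = [[-3, -4], [2, 3]]
[[[s3, s1], [s5, s4]], [s6, s2]] = [[-24, 16], [44, 24]]
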